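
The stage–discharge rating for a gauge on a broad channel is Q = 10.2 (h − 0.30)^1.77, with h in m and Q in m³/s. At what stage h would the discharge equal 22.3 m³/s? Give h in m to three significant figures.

1.86 m

h − h₀ = (Q/C)^(1/b) = (22.3/10.2)^(1/1.77) = 1.556 m
h = 0.30 + 1.556 = 1.856 m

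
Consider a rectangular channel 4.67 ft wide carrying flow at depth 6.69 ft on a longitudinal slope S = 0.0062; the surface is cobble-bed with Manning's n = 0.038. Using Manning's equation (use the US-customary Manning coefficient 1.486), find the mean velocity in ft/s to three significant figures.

A = b·y = 4.67 × 6.69 = 31.24 ft²
P = b + 2y = 4.67 + 2×6.69 = 18.05 ft
R = A/P = 31.24/18.05 = 1.731 ft
Q = (1.486/n)·A·R^(2/3)·S^(1/2) = (1.486/0.038) × 31.24 × 1.731^(2/3) × 0.0062^(1/2) = 138.7 ft³/s
V = Q/A = 138.7/31.24 = 4.439 ft/s

4.44 ft/s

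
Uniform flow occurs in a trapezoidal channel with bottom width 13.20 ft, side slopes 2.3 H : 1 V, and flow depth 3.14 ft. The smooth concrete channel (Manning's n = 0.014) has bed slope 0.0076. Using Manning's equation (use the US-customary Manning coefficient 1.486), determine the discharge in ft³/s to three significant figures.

1010 ft³/s

A = (b + z·y)·y = (13.20 + 2.3×3.14)×3.14 = 64.13 ft²
P = b + 2y√(1+z²) = 13.20 + 2×3.14×√(1+2.3²) = 28.95 ft
R = A/P = 64.13/28.95 = 2.215 ft
Q = (1.486/n)·A·R^(2/3)·S^(1/2) = (1.486/0.014) × 64.13 × 2.215^(2/3) × 0.0076^(1/2) = 1008 ft³/s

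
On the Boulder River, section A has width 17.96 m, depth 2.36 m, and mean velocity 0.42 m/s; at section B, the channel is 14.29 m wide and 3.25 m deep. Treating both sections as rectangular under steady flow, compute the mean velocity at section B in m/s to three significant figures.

Q = A₁V₁ = (17.96×2.36) × 0.42 = 17.80 m³/s
A₂ = 14.29 × 3.25 = 46.44 m²
V₂ = Q/A₂ = 17.80/46.44 = 0.3833 m/s

0.383 m/s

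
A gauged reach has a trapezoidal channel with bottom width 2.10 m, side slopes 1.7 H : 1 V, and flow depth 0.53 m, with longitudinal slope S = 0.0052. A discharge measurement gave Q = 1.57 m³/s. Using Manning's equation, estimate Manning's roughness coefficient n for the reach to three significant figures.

0.0383

A = (b + z·y)·y = (2.10 + 1.7×0.53)×0.53 = 1.591 m²
P = b + 2y√(1+z²) = 2.10 + 2×0.53×√(1+1.7²) = 4.191 m
R = A/P = 1.591/4.191 = 0.3795 m
n = (1/Q)·A·R^(2/3)·S^(1/2) = (1/1.57) × 1.591 × 0.5242 × 0.07211 = 0.03830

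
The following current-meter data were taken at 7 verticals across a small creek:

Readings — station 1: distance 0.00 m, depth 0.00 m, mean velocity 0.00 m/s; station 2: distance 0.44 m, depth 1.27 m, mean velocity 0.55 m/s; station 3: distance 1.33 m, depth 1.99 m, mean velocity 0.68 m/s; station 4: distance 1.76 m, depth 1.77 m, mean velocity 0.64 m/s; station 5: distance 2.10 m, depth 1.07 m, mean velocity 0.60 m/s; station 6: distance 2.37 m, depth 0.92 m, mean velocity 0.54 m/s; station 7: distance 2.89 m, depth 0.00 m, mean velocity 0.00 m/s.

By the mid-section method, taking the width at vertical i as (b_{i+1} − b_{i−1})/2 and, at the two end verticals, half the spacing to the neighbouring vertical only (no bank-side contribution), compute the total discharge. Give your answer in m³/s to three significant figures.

w_2 = (1.33 − 0.00)/2 = 0.665 m; q_2 = 0.55 × 1.27 × 0.665 = 0.4645 m³/s
w_3 = (1.76 − 0.44)/2 = 0.66 m; q_3 = 0.68 × 1.99 × 0.66 = 0.8931 m³/s
w_4 = (2.10 − 1.33)/2 = 0.385 m; q_4 = 0.64 × 1.77 × 0.385 = 0.4361 m³/s
w_5 = (2.37 − 1.76)/2 = 0.305 m; q_5 = 0.60 × 1.07 × 0.305 = 0.1958 m³/s
w_6 = (2.89 − 2.10)/2 = 0.395 m; q_6 = 0.54 × 0.92 × 0.395 = 0.1962 m³/s
Stations 1, 7 contribute zero (depth or velocity is 0).
Q = Σ qᵢ = 2.186 m³/s

2.19 m³/s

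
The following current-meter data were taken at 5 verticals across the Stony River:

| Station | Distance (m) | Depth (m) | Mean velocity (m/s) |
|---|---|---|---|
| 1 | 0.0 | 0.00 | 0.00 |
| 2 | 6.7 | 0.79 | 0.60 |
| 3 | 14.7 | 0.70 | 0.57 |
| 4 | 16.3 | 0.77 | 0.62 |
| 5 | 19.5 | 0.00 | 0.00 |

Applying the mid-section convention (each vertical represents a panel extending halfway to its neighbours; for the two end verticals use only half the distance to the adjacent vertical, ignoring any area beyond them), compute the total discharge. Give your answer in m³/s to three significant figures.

w_2 = (14.7 − 0.0)/2 = 7.35 m; q_2 = 0.60 × 0.79 × 7.35 = 3.484 m³/s
w_3 = (16.3 − 6.7)/2 = 4.8 m; q_3 = 0.57 × 0.70 × 4.8 = 1.915 m³/s
w_4 = (19.5 − 14.7)/2 = 2.4 m; q_4 = 0.62 × 0.77 × 2.4 = 1.146 m³/s
Stations 1, 5 contribute zero (depth or velocity is 0).
Q = Σ qᵢ = 6.545 m³/s

6.54 m³/s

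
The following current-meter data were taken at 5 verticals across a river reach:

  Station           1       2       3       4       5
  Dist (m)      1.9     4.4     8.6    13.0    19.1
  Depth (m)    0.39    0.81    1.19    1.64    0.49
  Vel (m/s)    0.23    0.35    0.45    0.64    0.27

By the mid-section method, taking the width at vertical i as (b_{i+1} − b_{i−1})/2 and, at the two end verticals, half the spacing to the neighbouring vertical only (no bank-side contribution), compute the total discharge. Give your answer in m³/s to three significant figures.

w_1 = (4.4 − 1.9)/2 = 1.25 m; q_1 = 0.23 × 0.39 × 1.25 = 0.1121 m³/s
w_2 = (8.6 − 1.9)/2 = 3.35 m; q_2 = 0.35 × 0.81 × 3.35 = 0.9497 m³/s
w_3 = (13.0 − 4.4)/2 = 4.3 m; q_3 = 0.45 × 1.19 × 4.3 = 2.303 m³/s
w_4 = (19.1 − 8.6)/2 = 5.25 m; q_4 = 0.64 × 1.64 × 5.25 = 5.510 m³/s
w_5 = (19.1 − 13.0)/2 = 3.05 m; q_5 = 0.27 × 0.49 × 3.05 = 0.4035 m³/s
Q = Σ qᵢ = 9.278 m³/s

9.28 m³/s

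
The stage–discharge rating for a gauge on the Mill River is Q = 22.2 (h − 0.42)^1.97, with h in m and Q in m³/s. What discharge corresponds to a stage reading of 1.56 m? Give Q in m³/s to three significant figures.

28.7 m³/s

Q = 22.2 × (1.56 − 0.42)^1.97 = 22.2 × 1.14^1.97 = 28.74 m³/s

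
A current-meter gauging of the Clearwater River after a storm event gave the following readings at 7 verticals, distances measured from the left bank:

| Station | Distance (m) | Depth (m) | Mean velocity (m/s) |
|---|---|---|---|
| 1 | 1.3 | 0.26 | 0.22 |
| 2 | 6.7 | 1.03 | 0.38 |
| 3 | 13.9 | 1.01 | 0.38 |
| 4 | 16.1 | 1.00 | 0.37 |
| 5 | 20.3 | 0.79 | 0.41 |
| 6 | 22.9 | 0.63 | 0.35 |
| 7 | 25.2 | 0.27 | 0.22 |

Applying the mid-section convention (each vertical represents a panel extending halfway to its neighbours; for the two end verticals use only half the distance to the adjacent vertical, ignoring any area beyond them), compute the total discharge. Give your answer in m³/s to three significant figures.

w_1 = (6.7 − 1.3)/2 = 2.7 m; q_1 = 0.22 × 0.26 × 2.7 = 0.1544 m³/s
w_2 = (13.9 − 1.3)/2 = 6.3 m; q_2 = 0.38 × 1.03 × 6.3 = 2.466 m³/s
w_3 = (16.1 − 6.7)/2 = 4.7 m; q_3 = 0.38 × 1.01 × 4.7 = 1.804 m³/s
w_4 = (20.3 − 13.9)/2 = 3.2 m; q_4 = 0.37 × 1.00 × 3.2 = 1.184 m³/s
w_5 = (22.9 − 16.1)/2 = 3.4 m; q_5 = 0.41 × 0.79 × 3.4 = 1.101 m³/s
w_6 = (25.2 − 20.3)/2 = 2.45 m; q_6 = 0.35 × 0.63 × 2.45 = 0.5402 m³/s
w_7 = (25.2 − 22.9)/2 = 1.15 m; q_7 = 0.22 × 0.27 × 1.15 = 0.06831 m³/s
Q = Σ qᵢ = 7.318 m³/s

7.32 m³/s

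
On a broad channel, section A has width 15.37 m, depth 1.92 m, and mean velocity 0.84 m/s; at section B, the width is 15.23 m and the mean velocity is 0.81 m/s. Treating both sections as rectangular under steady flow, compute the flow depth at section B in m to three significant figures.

2.01 m

Q = A₁V₁ = (15.37×1.92) × 0.84 = 24.79 m³/s
d₂ = Q/(b₂ V₂) = 24.79/(15.23×0.81) = 2.009 m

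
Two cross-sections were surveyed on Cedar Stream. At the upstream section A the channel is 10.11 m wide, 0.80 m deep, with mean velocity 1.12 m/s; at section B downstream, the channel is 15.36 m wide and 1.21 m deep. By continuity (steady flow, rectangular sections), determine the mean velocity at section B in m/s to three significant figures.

0.487 m/s

Q = A₁V₁ = (10.11×0.80) × 1.12 = 9.059 m³/s
A₂ = 15.36 × 1.21 = 18.59 m²
V₂ = Q/A₂ = 9.059/18.59 = 0.4874 m/s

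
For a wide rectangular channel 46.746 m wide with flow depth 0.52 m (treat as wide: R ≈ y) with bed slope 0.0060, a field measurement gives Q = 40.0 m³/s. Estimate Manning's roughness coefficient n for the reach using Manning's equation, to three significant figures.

0.0304

A = b·y = 46.746 × 0.52 = 24.31 m²
Wide channel: R ≈ y = 0.52 m
n = (1/Q)·A·R^(2/3)·S^(1/2) = (1/40.0) × 24.31 × 0.6466 × 0.07746 = 0.03044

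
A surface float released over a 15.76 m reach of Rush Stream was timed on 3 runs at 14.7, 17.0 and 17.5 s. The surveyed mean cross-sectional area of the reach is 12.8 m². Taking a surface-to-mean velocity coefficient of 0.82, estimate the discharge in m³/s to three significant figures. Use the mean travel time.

10.1 m³/s

t̄ = (14.7 + 17.0 + 17.5) / 3 = 16.4 s
v_surface = L / t̄ = 15.76 / 16.4 = 0.9610 m/s
v_mean = 0.82 × 0.9610 = 0.7880 m/s
Q = A × v_mean = 12.8 × 0.7880 = 10.09 m³/s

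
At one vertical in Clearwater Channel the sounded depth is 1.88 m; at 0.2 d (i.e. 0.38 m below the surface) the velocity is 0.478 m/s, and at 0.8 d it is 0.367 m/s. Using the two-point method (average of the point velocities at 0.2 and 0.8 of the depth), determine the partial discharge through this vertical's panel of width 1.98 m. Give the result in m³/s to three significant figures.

1.57 m³/s

v̄ = (0.478 + 0.367) / 2 = 0.4225 m/s
q = v̄ × d × w = 0.4225 × 1.88 × 1.98 = 1.573 m³/s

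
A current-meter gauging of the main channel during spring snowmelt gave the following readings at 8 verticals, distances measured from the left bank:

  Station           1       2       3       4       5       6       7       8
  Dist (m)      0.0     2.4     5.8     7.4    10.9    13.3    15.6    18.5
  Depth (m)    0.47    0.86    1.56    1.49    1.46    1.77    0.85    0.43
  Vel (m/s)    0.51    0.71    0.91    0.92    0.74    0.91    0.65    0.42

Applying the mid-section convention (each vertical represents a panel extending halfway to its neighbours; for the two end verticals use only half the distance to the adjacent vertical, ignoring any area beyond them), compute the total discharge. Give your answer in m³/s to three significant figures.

w_1 = (2.4 − 0.0)/2 = 1.2 m; q_1 = 0.51 × 0.47 × 1.2 = 0.2876 m³/s
w_2 = (5.8 − 0.0)/2 = 2.9 m; q_2 = 0.71 × 0.86 × 2.9 = 1.771 m³/s
w_3 = (7.4 − 2.4)/2 = 2.5 m; q_3 = 0.91 × 1.56 × 2.5 = 3.549 m³/s
w_4 = (10.9 − 5.8)/2 = 2.55 m; q_4 = 0.92 × 1.49 × 2.55 = 3.496 m³/s
w_5 = (13.3 − 7.4)/2 = 2.95 m; q_5 = 0.74 × 1.46 × 2.95 = 3.187 m³/s
w_6 = (15.6 − 10.9)/2 = 2.35 m; q_6 = 0.91 × 1.77 × 2.35 = 3.785 m³/s
w_7 = (18.5 − 13.3)/2 = 2.6 m; q_7 = 0.65 × 0.85 × 2.6 = 1.437 m³/s
w_8 = (18.5 − 15.6)/2 = 1.45 m; q_8 = 0.42 × 0.43 × 1.45 = 0.2619 m³/s
Q = Σ qᵢ = 17.77 m³/s

17.8 m³/s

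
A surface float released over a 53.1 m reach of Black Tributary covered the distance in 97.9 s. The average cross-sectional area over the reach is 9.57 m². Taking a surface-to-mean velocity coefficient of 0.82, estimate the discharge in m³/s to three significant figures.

v_surface = L / t̄ = 53.1 / 97.9 = 0.5424 m/s
v_mean = 0.82 × 0.5424 = 0.4448 m/s
Q = A × v_mean = 9.57 × 0.4448 = 4.256 m³/s

4.26 m³/s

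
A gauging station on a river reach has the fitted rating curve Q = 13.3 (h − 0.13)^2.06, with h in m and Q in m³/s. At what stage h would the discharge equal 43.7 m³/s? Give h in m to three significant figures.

h − h₀ = (Q/C)^(1/b) = (43.7/13.3)^(1/2.06) = 1.782 m
h = 0.13 + 1.782 = 1.912 m

1.91 m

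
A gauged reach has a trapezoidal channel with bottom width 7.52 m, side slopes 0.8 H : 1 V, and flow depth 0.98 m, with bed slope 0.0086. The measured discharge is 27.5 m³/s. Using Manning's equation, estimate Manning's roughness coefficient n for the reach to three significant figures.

A = (b + z·y)·y = (7.52 + 0.8×0.98)×0.98 = 8.138 m²
P = b + 2y√(1+z²) = 7.52 + 2×0.98×√(1+0.8²) = 10.03 m
R = A/P = 8.138/10.03 = 0.8114 m
n = (1/Q)·A·R^(2/3)·S^(1/2) = (1/27.5) × 8.138 × 0.8699 × 0.09274 = 0.02387

0.0239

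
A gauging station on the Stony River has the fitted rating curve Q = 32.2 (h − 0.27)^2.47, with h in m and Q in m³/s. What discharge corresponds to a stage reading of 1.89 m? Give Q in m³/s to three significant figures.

106 m³/s

Q = 32.2 × (1.89 − 0.27)^2.47 = 32.2 × 1.62^2.47 = 106.0 m³/s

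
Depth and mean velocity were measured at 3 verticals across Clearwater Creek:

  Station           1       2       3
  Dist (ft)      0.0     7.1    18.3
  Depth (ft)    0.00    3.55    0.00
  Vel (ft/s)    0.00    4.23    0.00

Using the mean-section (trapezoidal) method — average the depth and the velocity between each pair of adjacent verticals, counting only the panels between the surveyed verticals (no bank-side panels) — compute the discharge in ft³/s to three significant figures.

68.7 ft³/s

Panel 1-2: Δb = 7.1 ft, d̄ = (0.00+3.55)/2 = 1.775, v̄ = (0.00+4.23)/2 = 2.115 → q = 7.1×1.775×2.115 = 26.65 ft³/s
Panel 2-3: Δb = 11.2 ft, d̄ = (3.55+0.00)/2 = 1.775, v̄ = (4.23+0.00)/2 = 2.115 → q = 11.2×1.775×2.115 = 42.05 ft³/s
Q = Σ q = 68.70 ft³/s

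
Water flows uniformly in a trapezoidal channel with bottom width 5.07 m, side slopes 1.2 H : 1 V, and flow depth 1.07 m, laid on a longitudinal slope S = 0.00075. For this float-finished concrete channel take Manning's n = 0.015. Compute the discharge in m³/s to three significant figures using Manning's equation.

10.8 m³/s

A = (b + z·y)·y = (5.07 + 1.2×1.07)×1.07 = 6.799 m²
P = b + 2y√(1+z²) = 5.07 + 2×1.07×√(1+1.2²) = 8.413 m
R = A/P = 6.799/8.413 = 0.8081 m
Q = (1/n)·A·R^(2/3)·S^(1/2) = (1/0.015) × 6.799 × 0.8081^(2/3) × 0.00075^(1/2) = 10.77 m³/s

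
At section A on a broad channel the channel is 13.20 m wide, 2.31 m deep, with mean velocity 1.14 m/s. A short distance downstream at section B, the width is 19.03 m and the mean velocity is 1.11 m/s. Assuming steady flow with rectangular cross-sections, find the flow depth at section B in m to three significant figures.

Q = A₁V₁ = (13.20×2.31) × 1.14 = 34.76 m³/s
d₂ = Q/(b₂ V₂) = 34.76/(19.03×1.11) = 1.646 m

1.65 m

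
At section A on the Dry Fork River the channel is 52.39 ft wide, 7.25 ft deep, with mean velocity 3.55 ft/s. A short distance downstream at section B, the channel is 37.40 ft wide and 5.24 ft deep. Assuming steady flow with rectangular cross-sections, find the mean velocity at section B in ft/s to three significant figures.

Q = A₁V₁ = (52.39×7.25) × 3.55 = 1348 ft³/s
A₂ = 37.40 × 5.24 = 196.0 ft²
V₂ = Q/A₂ = 1348/196.0 = 6.880 ft/s

6.88 ft/s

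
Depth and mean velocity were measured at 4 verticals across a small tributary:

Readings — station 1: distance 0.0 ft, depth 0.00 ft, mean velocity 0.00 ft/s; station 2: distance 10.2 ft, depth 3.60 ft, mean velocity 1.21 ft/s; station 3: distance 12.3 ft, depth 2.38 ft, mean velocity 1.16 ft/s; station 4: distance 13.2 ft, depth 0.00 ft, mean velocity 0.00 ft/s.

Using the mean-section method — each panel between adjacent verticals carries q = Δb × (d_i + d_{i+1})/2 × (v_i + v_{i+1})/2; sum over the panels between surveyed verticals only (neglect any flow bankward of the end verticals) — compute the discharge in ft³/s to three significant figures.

Panel 1-2: Δb = 10.2 ft, d̄ = (0.00+3.60)/2 = 1.8, v̄ = (0.00+1.21)/2 = 0.605 → q = 10.2×1.8×0.605 = 11.11 ft³/s
Panel 2-3: Δb = 2.1 ft, d̄ = (3.60+2.38)/2 = 2.99, v̄ = (1.21+1.16)/2 = 1.185 → q = 2.1×2.99×1.185 = 7.441 ft³/s
Panel 3-4: Δb = 0.9 ft, d̄ = (2.38+0.00)/2 = 1.19, v̄ = (1.16+0.00)/2 = 0.58 → q = 0.9×1.19×0.58 = 0.6212 ft³/s
Q = Σ q = 19.17 ft³/s

19.2 ft³/s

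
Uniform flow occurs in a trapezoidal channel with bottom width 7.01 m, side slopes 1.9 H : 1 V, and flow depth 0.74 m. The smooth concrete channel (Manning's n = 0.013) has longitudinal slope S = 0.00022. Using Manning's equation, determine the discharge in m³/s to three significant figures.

5.12 m³/s

A = (b + z·y)·y = (7.01 + 1.9×0.74)×0.74 = 6.228 m²
P = b + 2y√(1+z²) = 7.01 + 2×0.74×√(1+1.9²) = 10.19 m
R = A/P = 6.228/10.19 = 0.6113 m
Q = (1/n)·A·R^(2/3)·S^(1/2) = (1/0.013) × 6.228 × 0.6113^(2/3) × 0.00022^(1/2) = 5.118 m³/s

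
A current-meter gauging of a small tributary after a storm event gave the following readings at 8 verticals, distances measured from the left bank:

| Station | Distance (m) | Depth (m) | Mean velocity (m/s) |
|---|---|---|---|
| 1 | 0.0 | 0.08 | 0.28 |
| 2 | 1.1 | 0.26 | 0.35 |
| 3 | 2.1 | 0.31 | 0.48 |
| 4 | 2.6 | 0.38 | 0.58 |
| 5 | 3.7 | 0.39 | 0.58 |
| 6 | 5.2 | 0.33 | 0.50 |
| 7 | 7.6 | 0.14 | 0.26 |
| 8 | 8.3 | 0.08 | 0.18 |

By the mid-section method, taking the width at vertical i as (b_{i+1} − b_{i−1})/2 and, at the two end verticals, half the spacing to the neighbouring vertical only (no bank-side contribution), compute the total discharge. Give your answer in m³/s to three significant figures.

w_1 = (1.1 − 0.0)/2 = 0.55 m; q_1 = 0.28 × 0.08 × 0.55 = 0.01232 m³/s
w_2 = (2.1 − 0.0)/2 = 1.05 m; q_2 = 0.35 × 0.26 × 1.05 = 0.09555 m³/s
w_3 = (2.6 − 1.1)/2 = 0.75 m; q_3 = 0.48 × 0.31 × 0.75 = 0.1116 m³/s
w_4 = (3.7 − 2.1)/2 = 0.8 m; q_4 = 0.58 × 0.38 × 0.8 = 0.1763 m³/s
w_5 = (5.2 − 2.6)/2 = 1.3 m; q_5 = 0.58 × 0.39 × 1.3 = 0.2941 m³/s
w_6 = (7.6 − 3.7)/2 = 1.95 m; q_6 = 0.50 × 0.33 × 1.95 = 0.3218 m³/s
w_7 = (8.3 − 5.2)/2 = 1.55 m; q_7 = 0.26 × 0.14 × 1.55 = 0.05642 m³/s
w_8 = (8.3 − 7.6)/2 = 0.35 m; q_8 = 0.18 × 0.08 × 0.35 = 0.005040 m³/s
Q = Σ qᵢ = 1.073 m³/s

1.07 m³/s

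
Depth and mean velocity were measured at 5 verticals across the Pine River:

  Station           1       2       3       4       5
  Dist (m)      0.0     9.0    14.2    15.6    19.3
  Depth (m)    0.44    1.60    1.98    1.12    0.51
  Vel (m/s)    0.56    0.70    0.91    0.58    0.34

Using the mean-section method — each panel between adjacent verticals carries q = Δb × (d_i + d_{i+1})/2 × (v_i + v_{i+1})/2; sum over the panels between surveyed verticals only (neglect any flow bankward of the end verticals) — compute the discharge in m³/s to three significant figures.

Panel 1-2: Δb = 9 m, d̄ = (0.44+1.60)/2 = 1.02, v̄ = (0.56+0.70)/2 = 0.63 → q = 9×1.02×0.63 = 5.783 m³/s
Panel 2-3: Δb = 5.2 m, d̄ = (1.60+1.98)/2 = 1.79, v̄ = (0.70+0.91)/2 = 0.805 → q = 5.2×1.79×0.805 = 7.493 m³/s
Panel 3-4: Δb = 1.4 m, d̄ = (1.98+1.12)/2 = 1.55, v̄ = (0.91+0.58)/2 = 0.745 → q = 1.4×1.55×0.745 = 1.617 m³/s
Panel 4-5: Δb = 3.7 m, d̄ = (1.12+0.51)/2 = 0.815, v̄ = (0.58+0.34)/2 = 0.46 → q = 3.7×0.815×0.46 = 1.387 m³/s
Q = Σ q = 16.28 m³/s

16.3 m³/s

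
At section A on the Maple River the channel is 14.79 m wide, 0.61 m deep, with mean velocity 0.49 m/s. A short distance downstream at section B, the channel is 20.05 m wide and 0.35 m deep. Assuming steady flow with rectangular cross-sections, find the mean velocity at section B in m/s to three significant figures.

Q = A₁V₁ = (14.79×0.61) × 0.49 = 4.421 m³/s
A₂ = 20.05 × 0.35 = 7.018 m²
V₂ = Q/A₂ = 4.421/7.018 = 0.6300 m/s

0.630 m/s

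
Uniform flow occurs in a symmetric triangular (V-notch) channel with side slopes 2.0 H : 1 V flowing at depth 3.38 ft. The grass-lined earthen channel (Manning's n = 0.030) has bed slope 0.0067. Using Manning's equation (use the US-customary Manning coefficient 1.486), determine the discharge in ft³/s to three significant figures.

122 ft³/s

A = z·y² = 2.0×3.38² = 22.85 ft²
P = 2y√(1+z²) = 2×3.38×√(1+2.0²) = 15.12 ft
R = A/P = 22.85/15.12 = 1.512 ft
Q = (1.486/n)·A·R^(2/3)·S^(1/2) = (1.486/0.030) × 22.85 × 1.512^(2/3) × 0.0067^(1/2) = 122.0 ft³/s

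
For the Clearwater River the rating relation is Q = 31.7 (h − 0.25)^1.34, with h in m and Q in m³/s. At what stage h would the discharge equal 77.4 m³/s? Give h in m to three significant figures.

h − h₀ = (Q/C)^(1/b) = (77.4/31.7)^(1/1.34) = 1.947 m
h = 0.25 + 1.947 = 2.197 m

2.20 m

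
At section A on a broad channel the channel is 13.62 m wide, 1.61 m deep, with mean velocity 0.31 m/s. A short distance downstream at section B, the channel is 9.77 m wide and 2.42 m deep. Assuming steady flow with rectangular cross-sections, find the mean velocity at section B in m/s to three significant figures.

0.288 m/s

Q = A₁V₁ = (13.62×1.61) × 0.31 = 6.798 m³/s
A₂ = 9.77 × 2.42 = 23.64 m²
V₂ = Q/A₂ = 6.798/23.64 = 0.2875 m/s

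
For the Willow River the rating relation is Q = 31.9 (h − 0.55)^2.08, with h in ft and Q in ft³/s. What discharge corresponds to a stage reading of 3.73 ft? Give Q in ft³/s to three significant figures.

354 ft³/s

Q = 31.9 × (3.73 − 0.55)^2.08 = 31.9 × 3.18^2.08 = 353.9 ft³/s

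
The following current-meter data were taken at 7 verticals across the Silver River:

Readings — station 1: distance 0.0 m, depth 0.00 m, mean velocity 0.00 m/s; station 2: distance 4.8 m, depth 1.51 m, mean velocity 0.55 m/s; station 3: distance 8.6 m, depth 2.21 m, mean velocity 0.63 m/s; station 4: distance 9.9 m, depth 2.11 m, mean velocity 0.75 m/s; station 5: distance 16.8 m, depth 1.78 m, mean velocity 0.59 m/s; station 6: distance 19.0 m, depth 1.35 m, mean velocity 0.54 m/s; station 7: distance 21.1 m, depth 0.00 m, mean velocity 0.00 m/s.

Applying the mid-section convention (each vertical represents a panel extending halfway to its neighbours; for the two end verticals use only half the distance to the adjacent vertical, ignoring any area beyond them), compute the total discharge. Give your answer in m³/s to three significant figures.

w_2 = (8.6 − 0.0)/2 = 4.3 m; q_2 = 0.55 × 1.51 × 4.3 = 3.571 m³/s
w_3 = (9.9 − 4.8)/2 = 2.55 m; q_3 = 0.63 × 2.21 × 2.55 = 3.550 m³/s
w_4 = (16.8 − 8.6)/2 = 4.1 m; q_4 = 0.75 × 2.11 × 4.1 = 6.488 m³/s
w_5 = (19.0 − 9.9)/2 = 4.55 m; q_5 = 0.59 × 1.78 × 4.55 = 4.778 m³/s
w_6 = (21.1 − 16.8)/2 = 2.15 m; q_6 = 0.54 × 1.35 × 2.15 = 1.567 m³/s
Stations 1, 7 contribute zero (depth or velocity is 0).
Q = Σ qᵢ = 19.96 m³/s

20.0 m³/s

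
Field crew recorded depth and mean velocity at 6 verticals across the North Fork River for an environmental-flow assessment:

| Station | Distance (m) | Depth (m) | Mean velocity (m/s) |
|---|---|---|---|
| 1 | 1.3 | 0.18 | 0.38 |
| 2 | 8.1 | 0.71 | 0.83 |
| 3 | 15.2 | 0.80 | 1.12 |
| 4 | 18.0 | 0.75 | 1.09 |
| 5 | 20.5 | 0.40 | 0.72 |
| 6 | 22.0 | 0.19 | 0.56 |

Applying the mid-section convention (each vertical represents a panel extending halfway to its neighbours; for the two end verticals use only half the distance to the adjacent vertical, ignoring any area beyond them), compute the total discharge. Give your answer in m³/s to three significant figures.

11.6 m³/s

w_1 = (8.1 − 1.3)/2 = 3.4 m; q_1 = 0.38 × 0.18 × 3.4 = 0.2326 m³/s
w_2 = (15.2 − 1.3)/2 = 6.95 m; q_2 = 0.83 × 0.71 × 6.95 = 4.096 m³/s
w_3 = (18.0 − 8.1)/2 = 4.95 m; q_3 = 1.12 × 0.80 × 4.95 = 4.435 m³/s
w_4 = (20.5 − 15.2)/2 = 2.65 m; q_4 = 1.09 × 0.75 × 2.65 = 2.166 m³/s
w_5 = (22.0 − 18.0)/2 = 2 m; q_5 = 0.72 × 0.40 × 2 = 0.5760 m³/s
w_6 = (22.0 − 20.5)/2 = 0.75 m; q_6 = 0.56 × 0.19 × 0.75 = 0.07980 m³/s
Q = Σ qᵢ = 11.59 m³/s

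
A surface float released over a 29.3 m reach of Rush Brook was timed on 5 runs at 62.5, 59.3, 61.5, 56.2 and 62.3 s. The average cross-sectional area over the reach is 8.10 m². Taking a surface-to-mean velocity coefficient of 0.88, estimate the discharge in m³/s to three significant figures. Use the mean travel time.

3.46 m³/s

t̄ = (62.5 + 59.3 + 61.5 + 56.2 + 62.3) / 5 = 60.36 s
v_surface = L / t̄ = 29.3 / 60.36 = 0.4854 m/s
v_mean = 0.88 × 0.4854 = 0.4272 m/s
Q = A × v_mean = 8.10 × 0.4272 = 3.460 m³/s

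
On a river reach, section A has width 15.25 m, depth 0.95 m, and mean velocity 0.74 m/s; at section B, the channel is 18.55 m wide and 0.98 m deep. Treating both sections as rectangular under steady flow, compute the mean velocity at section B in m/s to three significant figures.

Q = A₁V₁ = (15.25×0.95) × 0.74 = 10.72 m³/s
A₂ = 18.55 × 0.98 = 18.18 m²
V₂ = Q/A₂ = 10.72/18.18 = 0.5897 m/s

0.590 m/s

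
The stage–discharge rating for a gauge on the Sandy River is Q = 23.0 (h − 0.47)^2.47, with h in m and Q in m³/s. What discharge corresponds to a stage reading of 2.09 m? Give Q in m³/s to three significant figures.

75.7 m³/s

Q = 23.0 × (2.09 − 0.47)^2.47 = 23.0 × 1.62^2.47 = 75.72 m³/s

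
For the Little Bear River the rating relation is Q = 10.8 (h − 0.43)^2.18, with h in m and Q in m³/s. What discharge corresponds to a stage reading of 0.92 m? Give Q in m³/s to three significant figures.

2.28 m³/s

Q = 10.8 × (0.92 − 0.43)^2.18 = 10.8 × 0.49^2.18 = 2.281 m³/s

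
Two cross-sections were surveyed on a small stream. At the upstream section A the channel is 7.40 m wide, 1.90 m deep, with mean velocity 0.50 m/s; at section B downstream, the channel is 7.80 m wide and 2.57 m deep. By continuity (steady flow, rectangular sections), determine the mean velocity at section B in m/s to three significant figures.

0.351 m/s

Q = A₁V₁ = (7.40×1.90) × 0.50 = 7.030 m³/s
A₂ = 7.80 × 2.57 = 20.05 m²
V₂ = Q/A₂ = 7.030/20.05 = 0.3507 m/s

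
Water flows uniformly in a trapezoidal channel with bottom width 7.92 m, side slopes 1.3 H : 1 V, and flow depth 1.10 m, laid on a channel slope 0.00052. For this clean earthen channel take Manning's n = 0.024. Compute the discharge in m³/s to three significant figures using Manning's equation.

A = (b + z·y)·y = (7.92 + 1.3×1.10)×1.10 = 10.29 m²
P = b + 2y√(1+z²) = 7.92 + 2×1.10×√(1+1.3²) = 11.53 m
R = A/P = 10.29/11.53 = 0.8922 m
Q = (1/n)·A·R^(2/3)·S^(1/2) = (1/0.024) × 10.29 × 0.8922^(2/3) × 0.00052^(1/2) = 9.056 m³/s

9.06 m³/s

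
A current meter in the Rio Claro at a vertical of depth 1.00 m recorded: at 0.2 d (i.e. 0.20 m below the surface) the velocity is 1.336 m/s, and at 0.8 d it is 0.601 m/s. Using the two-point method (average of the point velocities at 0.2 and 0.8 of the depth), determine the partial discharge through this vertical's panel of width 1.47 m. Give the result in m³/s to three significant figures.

v̄ = (1.336 + 0.601) / 2 = 0.9685 m/s
q = v̄ × d × w = 0.9685 × 1.00 × 1.47 = 1.424 m³/s

1.42 m³/s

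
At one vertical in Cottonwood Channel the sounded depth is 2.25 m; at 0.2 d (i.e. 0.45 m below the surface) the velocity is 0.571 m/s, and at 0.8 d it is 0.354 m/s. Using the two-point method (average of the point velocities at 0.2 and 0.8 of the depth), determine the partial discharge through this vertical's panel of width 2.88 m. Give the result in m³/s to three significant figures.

v̄ = (0.571 + 0.354) / 2 = 0.4625 m/s
q = v̄ × d × w = 0.4625 × 2.25 × 2.88 = 2.997 m³/s

3.00 m³/s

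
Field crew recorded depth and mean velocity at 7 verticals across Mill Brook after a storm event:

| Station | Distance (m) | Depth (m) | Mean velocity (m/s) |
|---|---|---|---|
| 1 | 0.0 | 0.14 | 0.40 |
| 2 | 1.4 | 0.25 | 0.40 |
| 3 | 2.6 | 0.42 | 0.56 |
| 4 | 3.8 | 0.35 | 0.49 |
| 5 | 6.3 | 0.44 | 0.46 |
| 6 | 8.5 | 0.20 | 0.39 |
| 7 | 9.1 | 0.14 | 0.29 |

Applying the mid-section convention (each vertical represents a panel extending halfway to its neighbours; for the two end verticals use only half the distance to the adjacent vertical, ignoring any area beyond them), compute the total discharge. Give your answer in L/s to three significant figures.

1370 L/s

w_1 = (1.4 − 0.0)/2 = 0.7 m; q_1 = 0.40 × 0.14 × 0.7 = 0.03920 m³/s
w_2 = (2.6 − 0.0)/2 = 1.3 m; q_2 = 0.40 × 0.25 × 1.3 = 0.1300 m³/s
w_3 = (3.8 − 1.4)/2 = 1.2 m; q_3 = 0.56 × 0.42 × 1.2 = 0.2822 m³/s
w_4 = (6.3 − 2.6)/2 = 1.85 m; q_4 = 0.49 × 0.35 × 1.85 = 0.3173 m³/s
w_5 = (8.5 − 3.8)/2 = 2.35 m; q_5 = 0.46 × 0.44 × 2.35 = 0.4756 m³/s
w_6 = (9.1 − 6.3)/2 = 1.4 m; q_6 = 0.39 × 0.20 × 1.4 = 0.1092 m³/s
w_7 = (9.1 − 8.5)/2 = 0.3 m; q_7 = 0.29 × 0.14 × 0.3 = 0.01218 m³/s
Q = Σ qᵢ = 1.366 m³/s
= 1.366 × 1000 = 1366 L/s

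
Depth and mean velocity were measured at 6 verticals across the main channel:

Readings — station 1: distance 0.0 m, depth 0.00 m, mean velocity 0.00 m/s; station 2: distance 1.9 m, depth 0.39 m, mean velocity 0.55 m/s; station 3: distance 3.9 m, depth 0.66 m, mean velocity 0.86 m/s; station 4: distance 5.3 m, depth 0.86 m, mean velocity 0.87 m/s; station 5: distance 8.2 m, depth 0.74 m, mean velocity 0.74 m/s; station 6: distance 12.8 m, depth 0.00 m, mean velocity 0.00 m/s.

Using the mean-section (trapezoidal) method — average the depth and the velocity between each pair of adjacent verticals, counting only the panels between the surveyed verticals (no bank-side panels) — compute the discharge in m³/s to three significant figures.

4.26 m³/s

Panel 1-2: Δb = 1.9 m, d̄ = (0.00+0.39)/2 = 0.195, v̄ = (0.00+0.55)/2 = 0.275 → q = 1.9×0.195×0.275 = 0.1019 m³/s
Panel 2-3: Δb = 2 m, d̄ = (0.39+0.66)/2 = 0.525, v̄ = (0.55+0.86)/2 = 0.705 → q = 2×0.525×0.705 = 0.7403 m³/s
Panel 3-4: Δb = 1.4 m, d̄ = (0.66+0.86)/2 = 0.76, v̄ = (0.86+0.87)/2 = 0.865 → q = 1.4×0.76×0.865 = 0.9204 m³/s
Panel 4-5: Δb = 2.9 m, d̄ = (0.86+0.74)/2 = 0.8, v̄ = (0.87+0.74)/2 = 0.805 → q = 2.9×0.8×0.805 = 1.868 m³/s
Panel 5-6: Δb = 4.6 m, d̄ = (0.74+0.00)/2 = 0.37, v̄ = (0.74+0.00)/2 = 0.37 → q = 4.6×0.37×0.37 = 0.6297 m³/s
Q = Σ q = 4.260 m³/s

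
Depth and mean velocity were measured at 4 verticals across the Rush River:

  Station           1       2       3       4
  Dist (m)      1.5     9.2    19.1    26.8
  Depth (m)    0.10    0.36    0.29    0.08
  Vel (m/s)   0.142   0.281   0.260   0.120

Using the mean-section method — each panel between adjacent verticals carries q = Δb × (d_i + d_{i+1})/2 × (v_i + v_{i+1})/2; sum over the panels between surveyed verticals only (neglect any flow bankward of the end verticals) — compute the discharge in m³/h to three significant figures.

5460 m³/h

Panel 1-2: Δb = 7.7 m, d̄ = (0.10+0.36)/2 = 0.23, v̄ = (0.142+0.281)/2 = 0.2115 → q = 7.7×0.23×0.2115 = 0.3746 m³/s
Panel 2-3: Δb = 9.9 m, d̄ = (0.36+0.29)/2 = 0.325, v̄ = (0.281+0.260)/2 = 0.2705 → q = 9.9×0.325×0.2705 = 0.8703 m³/s
Panel 3-4: Δb = 7.7 m, d̄ = (0.29+0.08)/2 = 0.185, v̄ = (0.260+0.120)/2 = 0.19 → q = 7.7×0.185×0.19 = 0.2707 m³/s
Q = Σ q = 1.516 m³/s
= 1.516 × 3600 = 5456 m³/h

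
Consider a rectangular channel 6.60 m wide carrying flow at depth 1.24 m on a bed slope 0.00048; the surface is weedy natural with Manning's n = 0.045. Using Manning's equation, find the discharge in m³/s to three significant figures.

A = b·y = 6.60 × 1.24 = 8.184 m²
P = b + 2y = 6.60 + 2×1.24 = 9.080 m
R = A/P = 8.184/9.080 = 0.9013 m
Q = (1/n)·A·R^(2/3)·S^(1/2) = (1/0.045) × 8.184 × 0.9013^(2/3) × 0.00048^(1/2) = 3.718 m³/s

3.72 m³/s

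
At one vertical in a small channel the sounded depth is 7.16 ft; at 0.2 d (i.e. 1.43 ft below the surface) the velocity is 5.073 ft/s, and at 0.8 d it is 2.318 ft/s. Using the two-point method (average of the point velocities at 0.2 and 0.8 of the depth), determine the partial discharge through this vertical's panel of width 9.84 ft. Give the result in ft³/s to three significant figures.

v̄ = (5.073 + 2.318) / 2 = 3.696 ft/s
q = v̄ × d × w = 3.696 × 7.16 × 9.84 = 260.4 ft³/s

260 ft³/s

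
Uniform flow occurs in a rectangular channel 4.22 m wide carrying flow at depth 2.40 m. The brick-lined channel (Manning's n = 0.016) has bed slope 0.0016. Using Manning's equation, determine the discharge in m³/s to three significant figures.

27.4 m³/s

A = b·y = 4.22 × 2.40 = 10.13 m²
P = b + 2y = 4.22 + 2×2.40 = 9.020 m
R = A/P = 10.13/9.020 = 1.123 m
Q = (1/n)·A·R^(2/3)·S^(1/2) = (1/0.016) × 10.13 × 1.123^(2/3) × 0.0016^(1/2) = 27.35 m³/s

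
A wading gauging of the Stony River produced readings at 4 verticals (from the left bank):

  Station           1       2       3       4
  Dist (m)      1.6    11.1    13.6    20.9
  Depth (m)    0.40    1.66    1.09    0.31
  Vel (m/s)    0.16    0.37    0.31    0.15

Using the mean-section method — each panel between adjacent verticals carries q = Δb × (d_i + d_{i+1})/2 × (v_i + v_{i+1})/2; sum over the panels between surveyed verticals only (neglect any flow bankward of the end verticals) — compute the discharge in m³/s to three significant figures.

4.94 m³/s

Panel 1-2: Δb = 9.5 m, d̄ = (0.40+1.66)/2 = 1.03, v̄ = (0.16+0.37)/2 = 0.265 → q = 9.5×1.03×0.265 = 2.593 m³/s
Panel 2-3: Δb = 2.5 m, d̄ = (1.66+1.09)/2 = 1.375, v̄ = (0.37+0.31)/2 = 0.34 → q = 2.5×1.375×0.34 = 1.169 m³/s
Panel 3-4: Δb = 7.3 m, d̄ = (1.09+0.31)/2 = 0.7, v̄ = (0.31+0.15)/2 = 0.23 → q = 7.3×0.7×0.23 = 1.175 m³/s
Q = Σ q = 4.937 m³/s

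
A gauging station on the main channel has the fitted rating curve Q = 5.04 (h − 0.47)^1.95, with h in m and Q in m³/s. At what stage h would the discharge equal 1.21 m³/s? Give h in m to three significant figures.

0.951 m

h − h₀ = (Q/C)^(1/b) = (1.21/5.04)^(1/1.95) = 0.4811 m
h = 0.47 + 0.4811 = 0.9511 m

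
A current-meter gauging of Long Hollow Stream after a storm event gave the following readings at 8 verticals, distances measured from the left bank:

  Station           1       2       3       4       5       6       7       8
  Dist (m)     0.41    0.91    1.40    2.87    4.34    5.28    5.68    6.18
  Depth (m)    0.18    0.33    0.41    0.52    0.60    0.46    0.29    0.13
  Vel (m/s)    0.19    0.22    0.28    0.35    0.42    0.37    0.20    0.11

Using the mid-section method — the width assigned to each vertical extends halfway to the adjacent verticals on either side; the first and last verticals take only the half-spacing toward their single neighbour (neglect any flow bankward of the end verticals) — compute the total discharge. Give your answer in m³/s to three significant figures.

w_1 = (0.91 − 0.41)/2 = 0.25 m; q_1 = 0.19 × 0.18 × 0.25 = 0.008550 m³/s
w_2 = (1.40 − 0.41)/2 = 0.495 m; q_2 = 0.22 × 0.33 × 0.495 = 0.03594 m³/s
w_3 = (2.87 − 0.91)/2 = 0.98 m; q_3 = 0.28 × 0.41 × 0.98 = 0.1125 m³/s
w_4 = (4.34 − 1.40)/2 = 1.47 m; q_4 = 0.35 × 0.52 × 1.47 = 0.2675 m³/s
w_5 = (5.28 − 2.87)/2 = 1.205 m; q_5 = 0.42 × 0.60 × 1.205 = 0.3037 m³/s
w_6 = (5.68 − 4.34)/2 = 0.67 m; q_6 = 0.37 × 0.46 × 0.67 = 0.1140 m³/s
w_7 = (6.18 − 5.28)/2 = 0.45 m; q_7 = 0.20 × 0.29 × 0.45 = 0.02610 m³/s
w_8 = (6.18 − 5.68)/2 = 0.25 m; q_8 = 0.11 × 0.13 × 0.25 = 0.003575 m³/s
Q = Σ qᵢ = 0.8719 m³/s

0.872 m³/s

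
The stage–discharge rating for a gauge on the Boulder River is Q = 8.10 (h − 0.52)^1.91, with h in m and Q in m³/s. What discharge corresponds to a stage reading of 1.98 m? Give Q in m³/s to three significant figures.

Q = 8.10 × (1.98 − 0.52)^1.91 = 8.10 × 1.46^1.91 = 16.69 m³/s

16.7 m³/s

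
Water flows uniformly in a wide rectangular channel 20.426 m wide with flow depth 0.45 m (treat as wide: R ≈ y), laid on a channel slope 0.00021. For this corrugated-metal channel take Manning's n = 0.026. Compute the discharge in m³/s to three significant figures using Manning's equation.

3.01 m³/s

A = b·y = 20.426 × 0.45 = 9.192 m²
Wide channel: R ≈ y = 0.45 m
Q = (1/n)·A·R^(2/3)·S^(1/2) = (1/0.026) × 9.192 × 0.4500^(2/3) × 0.00021^(1/2) = 3.008 m³/s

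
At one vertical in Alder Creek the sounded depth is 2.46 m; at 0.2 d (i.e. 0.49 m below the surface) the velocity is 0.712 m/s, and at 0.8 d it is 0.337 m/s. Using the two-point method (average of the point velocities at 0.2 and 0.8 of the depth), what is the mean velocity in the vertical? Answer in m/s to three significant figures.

v̄ = (0.712 + 0.337) / 2 = 0.5245 m/s

0.525 m/s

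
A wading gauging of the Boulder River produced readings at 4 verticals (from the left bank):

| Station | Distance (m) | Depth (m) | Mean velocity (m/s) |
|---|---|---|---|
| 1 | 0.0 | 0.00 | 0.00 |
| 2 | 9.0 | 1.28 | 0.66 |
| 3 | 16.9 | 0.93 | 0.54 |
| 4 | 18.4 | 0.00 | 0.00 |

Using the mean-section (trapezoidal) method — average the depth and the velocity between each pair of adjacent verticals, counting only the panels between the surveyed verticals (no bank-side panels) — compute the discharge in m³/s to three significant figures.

7.33 m³/s

Panel 1-2: Δb = 9 m, d̄ = (0.00+1.28)/2 = 0.64, v̄ = (0.00+0.66)/2 = 0.33 → q = 9×0.64×0.33 = 1.901 m³/s
Panel 2-3: Δb = 7.9 m, d̄ = (1.28+0.93)/2 = 1.105, v̄ = (0.66+0.54)/2 = 0.6 → q = 7.9×1.105×0.6 = 5.238 m³/s
Panel 3-4: Δb = 1.5 m, d̄ = (0.93+0.00)/2 = 0.465, v̄ = (0.54+0.00)/2 = 0.27 → q = 1.5×0.465×0.27 = 0.1883 m³/s
Q = Σ q = 7.327 m³/s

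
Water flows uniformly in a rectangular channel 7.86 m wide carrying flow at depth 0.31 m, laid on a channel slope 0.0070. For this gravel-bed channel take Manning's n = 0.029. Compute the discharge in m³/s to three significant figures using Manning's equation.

A = b·y = 7.86 × 0.31 = 2.437 m²
P = b + 2y = 7.86 + 2×0.31 = 8.480 m
R = A/P = 2.437/8.480 = 0.2873 m
Q = (1/n)·A·R^(2/3)·S^(1/2) = (1/0.029) × 2.437 × 0.2873^(2/3) × 0.0070^(1/2) = 3.061 m³/s

3.06 m³/s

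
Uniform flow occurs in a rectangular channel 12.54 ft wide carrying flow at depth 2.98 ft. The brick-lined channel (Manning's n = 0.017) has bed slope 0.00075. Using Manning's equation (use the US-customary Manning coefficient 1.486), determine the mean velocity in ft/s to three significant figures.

A = b·y = 12.54 × 2.98 = 37.37 ft²
P = b + 2y = 12.54 + 2×2.98 = 18.50 ft
R = A/P = 37.37/18.50 = 2.020 ft
Q = (1.486/n)·A·R^(2/3)·S^(1/2) = (1.486/0.017) × 37.37 × 2.020^(2/3) × 0.00075^(1/2) = 142.9 ft³/s
V = Q/A = 142.9/37.37 = 3.825 ft/s

3.83 ft/s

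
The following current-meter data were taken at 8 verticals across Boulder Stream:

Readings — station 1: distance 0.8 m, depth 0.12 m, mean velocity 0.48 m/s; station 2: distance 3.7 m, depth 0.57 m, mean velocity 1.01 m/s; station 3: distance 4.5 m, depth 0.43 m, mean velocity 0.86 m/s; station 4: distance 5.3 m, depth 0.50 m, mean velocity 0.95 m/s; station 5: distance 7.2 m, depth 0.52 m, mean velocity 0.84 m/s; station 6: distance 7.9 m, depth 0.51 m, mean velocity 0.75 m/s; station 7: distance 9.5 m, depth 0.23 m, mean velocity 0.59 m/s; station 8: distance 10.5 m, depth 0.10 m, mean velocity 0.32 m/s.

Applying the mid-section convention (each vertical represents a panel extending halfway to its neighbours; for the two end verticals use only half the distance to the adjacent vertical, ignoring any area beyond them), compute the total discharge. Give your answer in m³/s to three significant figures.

3.29 m³/s

w_1 = (3.7 − 0.8)/2 = 1.45 m; q_1 = 0.48 × 0.12 × 1.45 = 0.08352 m³/s
w_2 = (4.5 − 0.8)/2 = 1.85 m; q_2 = 1.01 × 0.57 × 1.85 = 1.065 m³/s
w_3 = (5.3 − 3.7)/2 = 0.8 m; q_3 = 0.86 × 0.43 × 0.8 = 0.2958 m³/s
w_4 = (7.2 − 4.5)/2 = 1.35 m; q_4 = 0.95 × 0.50 × 1.35 = 0.6413 m³/s
w_5 = (7.9 − 5.3)/2 = 1.3 m; q_5 = 0.84 × 0.52 × 1.3 = 0.5678 m³/s
w_6 = (9.5 − 7.2)/2 = 1.15 m; q_6 = 0.75 × 0.51 × 1.15 = 0.4399 m³/s
w_7 = (10.5 − 7.9)/2 = 1.3 m; q_7 = 0.59 × 0.23 × 1.3 = 0.1764 m³/s
w_8 = (10.5 − 9.5)/2 = 0.5 m; q_8 = 0.32 × 0.10 × 0.5 = 0.01600 m³/s
Q = Σ qᵢ = 3.286 m³/s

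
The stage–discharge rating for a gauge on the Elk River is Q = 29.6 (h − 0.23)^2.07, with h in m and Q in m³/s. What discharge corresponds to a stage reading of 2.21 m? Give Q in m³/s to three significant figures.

Q = 29.6 × (2.21 − 0.23)^2.07 = 29.6 × 1.98^2.07 = 121.7 m³/s

122 m³/s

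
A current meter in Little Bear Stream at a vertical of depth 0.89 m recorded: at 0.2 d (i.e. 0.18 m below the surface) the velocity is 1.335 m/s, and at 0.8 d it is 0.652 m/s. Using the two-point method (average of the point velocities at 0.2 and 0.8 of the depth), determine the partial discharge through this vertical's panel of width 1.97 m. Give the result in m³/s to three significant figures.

v̄ = (1.335 + 0.652) / 2 = 0.9935 m/s
q = v̄ × d × w = 0.9935 × 0.89 × 1.97 = 1.742 m³/s

1.74 m³/s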